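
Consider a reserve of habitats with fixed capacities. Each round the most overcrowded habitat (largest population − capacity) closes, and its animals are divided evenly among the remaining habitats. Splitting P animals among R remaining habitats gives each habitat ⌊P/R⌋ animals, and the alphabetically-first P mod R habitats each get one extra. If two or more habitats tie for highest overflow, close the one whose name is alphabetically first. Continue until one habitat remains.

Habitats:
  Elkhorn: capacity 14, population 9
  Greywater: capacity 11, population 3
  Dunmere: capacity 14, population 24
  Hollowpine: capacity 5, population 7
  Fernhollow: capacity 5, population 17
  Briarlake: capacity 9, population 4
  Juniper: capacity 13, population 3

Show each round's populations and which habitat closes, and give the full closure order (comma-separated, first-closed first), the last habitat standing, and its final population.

Closure order: Fernhollow, Dunmere, Hollowpine, Briarlake, Elkhorn, Greywater
Last habitat: Juniper with 67 animals

Round 1: Briarlake=4 Dunmere=24 Elkhorn=9 Fernhollow=17 Greywater=3 Hollowpine=7 Juniper=3 → close Fernhollow (overflow 12)
  17÷6 = 2 each, +1 to first 5
Round 2: Briarlake=7 Dunmere=27 Elkhorn=12 Greywater=6 Hollowpine=10 Juniper=5 → close Dunmere (overflow 13)
  27÷5 = 5 each, +1 to first 2
Round 3: Briarlake=13 Elkhorn=18 Greywater=11 Hollowpine=15 Juniper=10 → close Hollowpine (overflow 10)
  15÷4 = 3 each, +1 to first 3
Round 4: Briarlake=17 Elkhorn=22 Greywater=15 Juniper=13 → close Briarlake (overflow 8)
  17÷3 = 5 each, +1 to first 2
Round 5: Elkhorn=28 Greywater=21 Juniper=18 → close Elkhorn (overflow 14)
  28÷2 = 14 each, +1 to first 0
Round 6: Greywater=35 Juniper=32 → close Greywater (overflow 24)
  35÷1 = 35 each, +1 to first 0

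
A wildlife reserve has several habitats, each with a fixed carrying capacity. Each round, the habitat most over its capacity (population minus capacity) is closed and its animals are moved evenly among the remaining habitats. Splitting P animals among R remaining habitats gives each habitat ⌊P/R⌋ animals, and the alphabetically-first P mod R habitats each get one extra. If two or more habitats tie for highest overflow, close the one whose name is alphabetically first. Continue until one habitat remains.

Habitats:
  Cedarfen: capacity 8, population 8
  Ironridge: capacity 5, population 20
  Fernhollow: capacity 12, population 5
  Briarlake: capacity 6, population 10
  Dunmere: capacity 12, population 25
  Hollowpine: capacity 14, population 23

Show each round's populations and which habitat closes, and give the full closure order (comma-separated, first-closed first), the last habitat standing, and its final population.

Closure order: Ironridge, Dunmere, Hollowpine, Briarlake, Cedarfen
Last habitat: Fernhollow with 91 animals

Round 1: Briarlake=10 Cedarfen=8 Dunmere=25 Fernhollow=5 Hollowpine=23 Ironridge=20 → close Ironridge (overflow 15)
  20÷5 = 4 each, +1 to first 0
Round 2: Briarlake=14 Cedarfen=12 Dunmere=29 Fernhollow=9 Hollowpine=27 → close Dunmere (overflow 17)
  29÷4 = 7 each, +1 to first 1
Round 3: Briarlake=22 Cedarfen=19 Fernhollow=16 Hollowpine=34 → close Hollowpine (overflow 20)
  34÷3 = 11 each, +1 to first 1
Round 4: Briarlake=34 Cedarfen=30 Fernhollow=27 → close Briarlake (overflow 28)
  34÷2 = 17 each, +1 to first 0
Round 5: Cedarfen=47 Fernhollow=44 → close Cedarfen (overflow 39)
  47÷1 = 47 each, +1 to first 0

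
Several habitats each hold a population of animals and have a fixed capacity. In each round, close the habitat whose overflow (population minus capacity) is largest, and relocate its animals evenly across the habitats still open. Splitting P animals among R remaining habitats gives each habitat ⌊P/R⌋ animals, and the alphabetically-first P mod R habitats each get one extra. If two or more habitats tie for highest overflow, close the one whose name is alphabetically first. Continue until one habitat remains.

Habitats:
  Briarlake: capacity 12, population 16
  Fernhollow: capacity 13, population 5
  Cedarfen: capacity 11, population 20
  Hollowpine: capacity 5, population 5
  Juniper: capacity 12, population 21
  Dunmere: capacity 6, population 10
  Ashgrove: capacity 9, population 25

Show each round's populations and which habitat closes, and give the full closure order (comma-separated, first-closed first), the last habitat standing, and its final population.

Closure order: Ashgrove, Cedarfen, Juniper, Briarlake, Dunmere, Hollowpine
Last habitat: Fernhollow with 102 animals

Round 1: Ashgrove=25 Briarlake=16 Cedarfen=20 Dunmere=10 Fernhollow=5 Hollowpine=5 Juniper=21 → close Ashgrove (overflow 16)
  25÷6 = 4 each, +1 to first 1
Round 2: Briarlake=21 Cedarfen=24 Dunmere=14 Fernhollow=9 Hollowpine=9 Juniper=25 → close Cedarfen (overflow 13)
  24÷5 = 4 each, +1 to first 4
Round 3: Briarlake=26 Dunmere=19 Fernhollow=14 Hollowpine=14 Juniper=29 → close Juniper (overflow 17)
  29÷4 = 7 each, +1 to first 1
Round 4: Briarlake=34 Dunmere=26 Fernhollow=21 Hollowpine=21 → close Briarlake (overflow 22)
  34÷3 = 11 each, +1 to first 1
Round 5: Dunmere=38 Fernhollow=32 Hollowpine=32 → close Dunmere (overflow 32)
  38÷2 = 19 each, +1 to first 0
Round 6: Fernhollow=51 Hollowpine=51 → close Hollowpine (overflow 46)
  51÷1 = 51 each, +1 to first 0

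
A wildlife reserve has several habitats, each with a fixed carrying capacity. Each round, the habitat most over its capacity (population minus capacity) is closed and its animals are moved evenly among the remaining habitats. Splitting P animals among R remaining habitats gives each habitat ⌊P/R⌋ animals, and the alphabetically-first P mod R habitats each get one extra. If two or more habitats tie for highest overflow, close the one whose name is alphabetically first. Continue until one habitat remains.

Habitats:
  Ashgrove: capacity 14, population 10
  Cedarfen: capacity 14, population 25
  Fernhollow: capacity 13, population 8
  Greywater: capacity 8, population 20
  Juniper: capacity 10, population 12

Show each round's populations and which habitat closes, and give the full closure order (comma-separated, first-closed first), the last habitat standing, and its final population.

Round 1: Ashgrove=10 Cedarfen=25 Fernhollow=8 Greywater=20 Juniper=12 → close Greywater (overflow 12)
  20÷4 = 5 each, +1 to first 0
Round 2: Ashgrove=15 Cedarfen=30 Fernhollow=13 Juniper=17 → close Cedarfen (overflow 16)
  30÷3 = 10 each, +1 to first 0
Round 3: Ashgrove=25 Fernhollow=23 Juniper=27 → close Juniper (overflow 17)
  27÷2 = 13 each, +1 to first 1
Round 4: Ashgrove=39 Fernhollow=36 → close Ashgrove (overflow 25)
  39÷1 = 39 each, +1 to first 0

Closure order: Greywater, Cedarfen, Juniper, Ashgrove
Last habitat: Fernhollow with 75 animals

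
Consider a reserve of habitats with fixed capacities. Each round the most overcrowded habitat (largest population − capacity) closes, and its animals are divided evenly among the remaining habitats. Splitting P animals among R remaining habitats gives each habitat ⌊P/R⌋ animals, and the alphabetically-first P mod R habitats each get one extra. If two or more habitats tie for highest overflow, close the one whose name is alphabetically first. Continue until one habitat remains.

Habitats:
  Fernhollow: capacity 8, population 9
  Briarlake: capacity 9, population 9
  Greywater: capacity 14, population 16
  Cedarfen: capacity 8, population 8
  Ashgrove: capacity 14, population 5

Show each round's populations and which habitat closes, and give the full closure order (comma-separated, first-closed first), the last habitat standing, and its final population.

Closure order: Greywater, Fernhollow, Briarlake, Cedarfen
Last habitat: Ashgrove with 47 animals

Round 1: Ashgrove=5 Briarlake=9 Cedarfen=8 Fernhollow=9 Greywater=16 → close Greywater (overflow 2)
  16÷4 = 4 each, +1 to first 0
Round 2: Ashgrove=9 Briarlake=13 Cedarfen=12 Fernhollow=13 → close Fernhollow (overflow 5)
  13÷3 = 4 each, +1 to first 1
Round 3: Ashgrove=14 Briarlake=17 Cedarfen=16 → close Briarlake (overflow 8)
  17÷2 = 8 each, +1 to first 1
Round 4: Ashgrove=23 Cedarfen=24 → close Cedarfen (overflow 16)
  24÷1 = 24 each, +1 to first 0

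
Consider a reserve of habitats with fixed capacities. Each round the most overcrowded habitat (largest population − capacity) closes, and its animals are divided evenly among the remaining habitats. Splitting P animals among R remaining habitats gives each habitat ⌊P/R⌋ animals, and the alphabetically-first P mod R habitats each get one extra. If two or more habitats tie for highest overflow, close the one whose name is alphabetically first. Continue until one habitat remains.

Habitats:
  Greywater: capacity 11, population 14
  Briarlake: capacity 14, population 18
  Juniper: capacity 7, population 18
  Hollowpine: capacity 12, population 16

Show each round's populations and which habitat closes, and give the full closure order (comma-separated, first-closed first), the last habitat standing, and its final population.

Round 1: Briarlake=18 Greywater=14 Hollowpine=16 Juniper=18 → close Juniper (overflow 11)
  18÷3 = 6 each, +1 to first 0
Round 2: Briarlake=24 Greywater=20 Hollowpine=22 → close Briarlake (overflow 10)
  24÷2 = 12 each, +1 to first 0
Round 3: Greywater=32 Hollowpine=34 → close Hollowpine (overflow 22)
  34÷1 = 34 each, +1 to first 0

Closure order: Juniper, Briarlake, Hollowpine
Last habitat: Greywater with 66 animals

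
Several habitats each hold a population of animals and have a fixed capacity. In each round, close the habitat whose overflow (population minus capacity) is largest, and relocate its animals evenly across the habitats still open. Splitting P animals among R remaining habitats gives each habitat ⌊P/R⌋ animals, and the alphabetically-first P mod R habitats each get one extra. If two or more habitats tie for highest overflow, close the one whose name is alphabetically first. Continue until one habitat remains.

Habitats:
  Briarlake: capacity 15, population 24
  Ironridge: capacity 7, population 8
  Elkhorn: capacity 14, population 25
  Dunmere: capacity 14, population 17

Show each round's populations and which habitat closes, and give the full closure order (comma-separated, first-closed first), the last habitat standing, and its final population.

Closure order: Elkhorn, Briarlake, Dunmere
Last habitat: Ironridge with 74 animals

Round 1: Briarlake=24 Dunmere=17 Elkhorn=25 Ironridge=8 → close Elkhorn (overflow 11)
  25÷3 = 8 each, +1 to first 1
Round 2: Briarlake=33 Dunmere=25 Ironridge=16 → close Briarlake (overflow 18)
  33÷2 = 16 each, +1 to first 1
Round 3: Dunmere=42 Ironridge=32 → close Dunmere (overflow 28)
  42÷1 = 42 each, +1 to first 0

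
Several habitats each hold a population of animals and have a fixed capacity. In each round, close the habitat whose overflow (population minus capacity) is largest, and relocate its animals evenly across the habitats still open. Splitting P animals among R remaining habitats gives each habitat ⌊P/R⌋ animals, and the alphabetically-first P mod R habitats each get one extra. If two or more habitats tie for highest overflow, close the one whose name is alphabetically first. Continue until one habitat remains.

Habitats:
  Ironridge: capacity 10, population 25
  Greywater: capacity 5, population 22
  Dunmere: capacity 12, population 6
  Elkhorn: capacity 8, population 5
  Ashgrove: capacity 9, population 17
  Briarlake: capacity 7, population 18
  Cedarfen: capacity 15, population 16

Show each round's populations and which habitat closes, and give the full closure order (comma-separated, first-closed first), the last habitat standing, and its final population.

Closure order: Greywater, Ironridge, Briarlake, Ashgrove, Cedarfen, Elkhorn
Last habitat: Dunmere with 109 animals

Round 1: Ashgrove=17 Briarlake=18 Cedarfen=16 Dunmere=6 Elkhorn=5 Greywater=22 Ironridge=25 → close Greywater (overflow 17)
  22÷6 = 3 each, +1 to first 4
Round 2: Ashgrove=21 Briarlake=22 Cedarfen=20 Dunmere=10 Elkhorn=8 Ironridge=28 → close Ironridge (overflow 18)
  28÷5 = 5 each, +1 to first 3
Round 3: Ashgrove=27 Briarlake=28 Cedarfen=26 Dunmere=15 Elkhorn=13 → close Briarlake (overflow 21)
  28÷4 = 7 each, +1 to first 0
Round 4: Ashgrove=34 Cedarfen=33 Dunmere=22 Elkhorn=20 → close Ashgrove (overflow 25)
  34÷3 = 11 each, +1 to first 1
Round 5: Cedarfen=45 Dunmere=33 Elkhorn=31 → close Cedarfen (overflow 30)
  45÷2 = 22 each, +1 to first 1
Round 6: Dunmere=56 Elkhorn=53 → close Elkhorn (overflow 45)
  53÷1 = 53 each, +1 to first 0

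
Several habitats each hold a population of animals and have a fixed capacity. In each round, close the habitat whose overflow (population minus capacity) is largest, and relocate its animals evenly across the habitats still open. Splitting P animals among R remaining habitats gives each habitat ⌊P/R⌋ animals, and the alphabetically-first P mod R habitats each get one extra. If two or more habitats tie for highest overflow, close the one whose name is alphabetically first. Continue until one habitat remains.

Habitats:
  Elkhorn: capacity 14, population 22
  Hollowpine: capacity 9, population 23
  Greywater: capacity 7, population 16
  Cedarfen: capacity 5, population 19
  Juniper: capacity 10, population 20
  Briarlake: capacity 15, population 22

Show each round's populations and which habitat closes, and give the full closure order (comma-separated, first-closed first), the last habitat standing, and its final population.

Round 1: Briarlake=22 Cedarfen=19 Elkhorn=22 Greywater=16 Hollowpine=23 Juniper=20 → close Cedarfen (overflow 14)
  19÷5 = 3 each, +1 to first 4
Round 2: Briarlake=26 Elkhorn=26 Greywater=20 Hollowpine=27 Juniper=23 → close Hollowpine (overflow 18)
  27÷4 = 6 each, +1 to first 3
Round 3: Briarlake=33 Elkhorn=33 Greywater=27 Juniper=29 → close Greywater (overflow 20)
  27÷3 = 9 each, +1 to first 0
Round 4: Briarlake=42 Elkhorn=42 Juniper=38 → close Elkhorn (overflow 28)
  42÷2 = 21 each, +1 to first 0
Round 5: Briarlake=63 Juniper=59 → close Juniper (overflow 49)
  59÷1 = 59 each, +1 to first 0

Closure order: Cedarfen, Hollowpine, Greywater, Elkhorn, Juniper
Last habitat: Briarlake with 122 animals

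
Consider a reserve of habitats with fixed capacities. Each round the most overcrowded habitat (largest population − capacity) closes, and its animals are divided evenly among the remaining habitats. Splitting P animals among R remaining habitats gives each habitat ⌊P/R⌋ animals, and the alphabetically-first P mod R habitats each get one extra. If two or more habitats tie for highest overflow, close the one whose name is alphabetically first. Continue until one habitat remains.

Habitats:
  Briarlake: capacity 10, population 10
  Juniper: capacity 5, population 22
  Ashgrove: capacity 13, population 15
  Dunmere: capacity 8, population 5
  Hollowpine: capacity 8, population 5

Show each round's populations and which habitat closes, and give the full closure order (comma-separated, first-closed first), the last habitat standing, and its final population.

Closure order: Juniper, Ashgrove, Briarlake, Dunmere
Last habitat: Hollowpine with 57 animals

Round 1: Ashgrove=15 Briarlake=10 Dunmere=5 Hollowpine=5 Juniper=22 → close Juniper (overflow 17)
  22÷4 = 5 each, +1 to first 2
Round 2: Ashgrove=21 Briarlake=16 Dunmere=10 Hollowpine=10 → close Ashgrove (overflow 8)
  21÷3 = 7 each, +1 to first 0
Round 3: Briarlake=23 Dunmere=17 Hollowpine=17 → close Briarlake (overflow 13)
  23÷2 = 11 each, +1 to first 1
Round 4: Dunmere=29 Hollowpine=28 → close Dunmere (overflow 21)
  29÷1 = 29 each, +1 to first 0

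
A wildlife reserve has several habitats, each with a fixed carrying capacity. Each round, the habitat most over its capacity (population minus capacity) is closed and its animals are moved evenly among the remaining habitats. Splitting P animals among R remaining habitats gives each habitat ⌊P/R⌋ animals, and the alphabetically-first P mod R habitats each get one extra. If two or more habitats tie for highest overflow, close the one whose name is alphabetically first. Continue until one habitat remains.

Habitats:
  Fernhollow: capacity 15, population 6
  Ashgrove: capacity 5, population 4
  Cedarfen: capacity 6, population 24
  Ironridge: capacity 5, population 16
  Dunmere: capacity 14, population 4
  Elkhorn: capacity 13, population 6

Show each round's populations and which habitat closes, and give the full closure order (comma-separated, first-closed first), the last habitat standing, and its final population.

Round 1: Ashgrove=4 Cedarfen=24 Dunmere=4 Elkhorn=6 Fernhollow=6 Ironridge=16 → close Cedarfen (overflow 18)
  24÷5 = 4 each, +1 to first 4
Round 2: Ashgrove=9 Dunmere=9 Elkhorn=11 Fernhollow=11 Ironridge=20 → close Ironridge (overflow 15)
  20÷4 = 5 each, +1 to first 0
Round 3: Ashgrove=14 Dunmere=14 Elkhorn=16 Fernhollow=16 → close Ashgrove (overflow 9)
  14÷3 = 4 each, +1 to first 2
Round 4: Dunmere=19 Elkhorn=21 Fernhollow=20 → close Elkhorn (overflow 8)
  21÷2 = 10 each, +1 to first 1
Round 5: Dunmere=30 Fernhollow=30 → close Dunmere (overflow 16)
  30÷1 = 30 each, +1 to first 0

Closure order: Cedarfen, Ironridge, Ashgrove, Elkhorn, Dunmere
Last habitat: Fernhollow with 60 animals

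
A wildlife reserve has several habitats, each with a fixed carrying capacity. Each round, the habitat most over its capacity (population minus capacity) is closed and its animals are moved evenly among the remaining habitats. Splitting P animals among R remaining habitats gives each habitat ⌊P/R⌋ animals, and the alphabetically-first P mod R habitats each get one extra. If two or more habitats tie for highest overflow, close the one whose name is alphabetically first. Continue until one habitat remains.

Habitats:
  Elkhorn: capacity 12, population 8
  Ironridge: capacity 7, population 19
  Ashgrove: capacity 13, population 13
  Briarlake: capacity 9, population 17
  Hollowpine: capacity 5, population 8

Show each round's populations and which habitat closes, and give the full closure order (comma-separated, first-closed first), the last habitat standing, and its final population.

Round 1: Ashgrove=13 Briarlake=17 Elkhorn=8 Hollowpine=8 Ironridge=19 → close Ironridge (overflow 12)
  19÷4 = 4 each, +1 to first 3
Round 2: Ashgrove=18 Briarlake=22 Elkhorn=13 Hollowpine=12 → close Briarlake (overflow 13)
  22÷3 = 7 each, +1 to first 1
Round 3: Ashgrove=26 Elkhorn=20 Hollowpine=19 → close Hollowpine (overflow 14)
  19÷2 = 9 each, +1 to first 1
Round 4: Ashgrove=36 Elkhorn=29 → close Ashgrove (overflow 23)
  36÷1 = 36 each, +1 to first 0

Closure order: Ironridge, Briarlake, Hollowpine, Ashgrove
Last habitat: Elkhorn with 65 animals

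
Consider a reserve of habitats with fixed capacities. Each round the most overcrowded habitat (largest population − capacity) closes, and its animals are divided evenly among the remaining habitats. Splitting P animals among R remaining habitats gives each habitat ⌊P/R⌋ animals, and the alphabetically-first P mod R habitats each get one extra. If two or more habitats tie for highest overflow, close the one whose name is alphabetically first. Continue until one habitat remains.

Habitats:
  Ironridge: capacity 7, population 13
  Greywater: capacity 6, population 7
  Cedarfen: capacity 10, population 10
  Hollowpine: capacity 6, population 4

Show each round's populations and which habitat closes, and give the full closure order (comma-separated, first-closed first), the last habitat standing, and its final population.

Closure order: Ironridge, Cedarfen, Greywater
Last habitat: Hollowpine with 34 animals

Round 1: Cedarfen=10 Greywater=7 Hollowpine=4 Ironridge=13 → close Ironridge (overflow 6)
  13÷3 = 4 each, +1 to first 1
Round 2: Cedarfen=15 Greywater=11 Hollowpine=8 → close Cedarfen (overflow 5)
  15÷2 = 7 each, +1 to first 1
Round 3: Greywater=19 Hollowpine=15 → close Greywater (overflow 13)
  19÷1 = 19 each, +1 to first 0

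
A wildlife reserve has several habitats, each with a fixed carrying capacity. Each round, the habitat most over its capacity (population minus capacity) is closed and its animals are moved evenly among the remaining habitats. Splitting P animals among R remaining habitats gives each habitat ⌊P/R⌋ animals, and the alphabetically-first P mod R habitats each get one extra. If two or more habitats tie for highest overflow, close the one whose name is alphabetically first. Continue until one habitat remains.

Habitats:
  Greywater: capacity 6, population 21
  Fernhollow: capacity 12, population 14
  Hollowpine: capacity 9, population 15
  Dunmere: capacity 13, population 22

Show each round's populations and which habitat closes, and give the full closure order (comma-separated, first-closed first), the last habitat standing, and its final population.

Round 1: Dunmere=22 Fernhollow=14 Greywater=21 Hollowpine=15 → close Greywater (overflow 15)
  21÷3 = 7 each, +1 to first 0
Round 2: Dunmere=29 Fernhollow=21 Hollowpine=22 → close Dunmere (overflow 16)
  29÷2 = 14 each, +1 to first 1
Round 3: Fernhollow=36 Hollowpine=36 → close Hollowpine (overflow 27)
  36÷1 = 36 each, +1 to first 0

Closure order: Greywater, Dunmere, Hollowpine
Last habitat: Fernhollow with 72 animals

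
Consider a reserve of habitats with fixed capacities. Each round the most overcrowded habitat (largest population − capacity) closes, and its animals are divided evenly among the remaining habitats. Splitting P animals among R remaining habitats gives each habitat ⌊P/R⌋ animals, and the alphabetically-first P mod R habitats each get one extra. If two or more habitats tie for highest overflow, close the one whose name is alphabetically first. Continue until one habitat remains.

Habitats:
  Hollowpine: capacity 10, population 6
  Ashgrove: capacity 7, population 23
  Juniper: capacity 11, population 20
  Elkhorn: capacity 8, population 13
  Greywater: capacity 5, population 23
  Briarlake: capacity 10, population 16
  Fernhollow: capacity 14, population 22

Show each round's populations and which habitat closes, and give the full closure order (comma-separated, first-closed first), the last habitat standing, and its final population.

Closure order: Greywater, Ashgrove, Fernhollow, Briarlake, Elkhorn, Juniper
Last habitat: Hollowpine with 123 animals

Round 1: Ashgrove=23 Briarlake=16 Elkhorn=13 Fernhollow=22 Greywater=23 Hollowpine=6 Juniper=20 → close Greywater (overflow 18)
  23÷6 = 3 each, +1 to first 5
Round 2: Ashgrove=27 Briarlake=20 Elkhorn=17 Fernhollow=26 Hollowpine=10 Juniper=23 → close Ashgrove (overflow 20)
  27÷5 = 5 each, +1 to first 2
Round 3: Briarlake=26 Elkhorn=23 Fernhollow=31 Hollowpine=15 Juniper=28 → close Fernhollow (overflow 17)
  31÷4 = 7 each, +1 to first 3
Round 4: Briarlake=34 Elkhorn=31 Hollowpine=23 Juniper=35 → close Briarlake (overflow 24)
  34÷3 = 11 each, +1 to first 1
Round 5: Elkhorn=43 Hollowpine=34 Juniper=46 → close Elkhorn (overflow 35)
  43÷2 = 21 each, +1 to first 1
Round 6: Hollowpine=56 Juniper=67 → close Juniper (overflow 56)
  67÷1 = 67 each, +1 to first 0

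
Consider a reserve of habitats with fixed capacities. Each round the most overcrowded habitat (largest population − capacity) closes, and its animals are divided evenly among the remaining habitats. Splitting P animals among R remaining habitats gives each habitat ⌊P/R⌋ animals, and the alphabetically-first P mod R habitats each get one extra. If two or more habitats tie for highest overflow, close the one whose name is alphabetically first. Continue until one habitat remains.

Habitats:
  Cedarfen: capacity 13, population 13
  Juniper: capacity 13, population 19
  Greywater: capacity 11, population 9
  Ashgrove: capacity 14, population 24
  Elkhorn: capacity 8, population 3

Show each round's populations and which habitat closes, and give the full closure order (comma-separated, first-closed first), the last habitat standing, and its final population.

Round 1: Ashgrove=24 Cedarfen=13 Elkhorn=3 Greywater=9 Juniper=19 → close Ashgrove (overflow 10)
  24÷4 = 6 each, +1 to first 0
Round 2: Cedarfen=19 Elkhorn=9 Greywater=15 Juniper=25 → close Juniper (overflow 12)
  25÷3 = 8 each, +1 to first 1
Round 3: Cedarfen=28 Elkhorn=17 Greywater=23 → close Cedarfen (overflow 15)
  28÷2 = 14 each, +1 to first 0
Round 4: Elkhorn=31 Greywater=37 → close Greywater (overflow 26)
  37÷1 = 37 each, +1 to first 0

Closure order: Ashgrove, Juniper, Cedarfen, Greywater
Last habitat: Elkhorn with 68 animals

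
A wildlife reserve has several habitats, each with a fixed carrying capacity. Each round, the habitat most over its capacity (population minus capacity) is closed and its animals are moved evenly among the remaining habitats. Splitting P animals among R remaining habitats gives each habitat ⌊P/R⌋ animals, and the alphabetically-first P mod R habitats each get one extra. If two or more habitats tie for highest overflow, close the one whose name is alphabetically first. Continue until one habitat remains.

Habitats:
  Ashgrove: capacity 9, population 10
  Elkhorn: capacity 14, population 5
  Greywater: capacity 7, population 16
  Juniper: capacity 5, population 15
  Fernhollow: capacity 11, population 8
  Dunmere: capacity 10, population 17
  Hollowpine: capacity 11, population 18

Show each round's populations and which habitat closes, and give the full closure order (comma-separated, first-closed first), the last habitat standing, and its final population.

Closure order: Juniper, Greywater, Dunmere, Hollowpine, Ashgrove, Fernhollow
Last habitat: Elkhorn with 89 animals

Round 1: Ashgrove=10 Dunmere=17 Elkhorn=5 Fernhollow=8 Greywater=16 Hollowpine=18 Juniper=15 → close Juniper (overflow 10)
  15÷6 = 2 each, +1 to first 3
Round 2: Ashgrove=13 Dunmere=20 Elkhorn=8 Fernhollow=10 Greywater=18 Hollowpine=20 → close Greywater (overflow 11)
  18÷5 = 3 each, +1 to first 3
Round 3: Ashgrove=17 Dunmere=24 Elkhorn=12 Fernhollow=13 Hollowpine=23 → close Dunmere (overflow 14)
  24÷4 = 6 each, +1 to first 0
Round 4: Ashgrove=23 Elkhorn=18 Fernhollow=19 Hollowpine=29 → close Hollowpine (overflow 18)
  29÷3 = 9 each, +1 to first 2
Round 5: Ashgrove=33 Elkhorn=28 Fernhollow=28 → close Ashgrove (overflow 24)
  33÷2 = 16 each, +1 to first 1
Round 6: Elkhorn=45 Fernhollow=44 → close Fernhollow (overflow 33)
  44÷1 = 44 each, +1 to first 0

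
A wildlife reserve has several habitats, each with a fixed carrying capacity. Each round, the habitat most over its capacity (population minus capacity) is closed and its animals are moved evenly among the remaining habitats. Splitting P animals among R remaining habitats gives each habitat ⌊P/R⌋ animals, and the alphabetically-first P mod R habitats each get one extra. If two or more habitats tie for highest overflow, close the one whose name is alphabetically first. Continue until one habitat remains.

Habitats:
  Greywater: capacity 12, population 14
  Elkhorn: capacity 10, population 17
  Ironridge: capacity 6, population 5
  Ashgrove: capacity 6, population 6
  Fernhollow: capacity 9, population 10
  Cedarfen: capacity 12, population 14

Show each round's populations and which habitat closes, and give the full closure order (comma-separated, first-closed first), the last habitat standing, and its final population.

Closure order: Elkhorn, Cedarfen, Ashgrove, Fernhollow, Greywater
Last habitat: Ironridge with 66 animals

Round 1: Ashgrove=6 Cedarfen=14 Elkhorn=17 Fernhollow=10 Greywater=14 Ironridge=5 → close Elkhorn (overflow 7)
  17÷5 = 3 each, +1 to first 2
Round 2: Ashgrove=10 Cedarfen=18 Fernhollow=13 Greywater=17 Ironridge=8 → close Cedarfen (overflow 6)
  18÷4 = 4 each, +1 to first 2
Round 3: Ashgrove=15 Fernhollow=18 Greywater=21 Ironridge=12 → close Ashgrove (overflow 9)
  15÷3 = 5 each, +1 to first 0
Round 4: Fernhollow=23 Greywater=26 Ironridge=17 → close Fernhollow (overflow 14)
  23÷2 = 11 each, +1 to first 1
Round 5: Greywater=38 Ironridge=28 → close Greywater (overflow 26)
  38÷1 = 38 each, +1 to first 0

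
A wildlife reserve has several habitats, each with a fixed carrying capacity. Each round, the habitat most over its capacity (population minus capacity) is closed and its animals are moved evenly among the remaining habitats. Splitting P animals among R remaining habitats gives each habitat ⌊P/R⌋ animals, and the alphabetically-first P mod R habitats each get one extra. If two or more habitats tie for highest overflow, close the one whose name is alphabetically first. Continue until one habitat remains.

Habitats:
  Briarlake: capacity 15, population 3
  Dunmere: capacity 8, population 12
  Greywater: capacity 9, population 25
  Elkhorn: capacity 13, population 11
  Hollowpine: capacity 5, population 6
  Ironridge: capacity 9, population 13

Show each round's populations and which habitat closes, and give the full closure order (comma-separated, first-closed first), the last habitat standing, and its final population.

Closure order: Greywater, Dunmere, Ironridge, Hollowpine, Elkhorn
Last habitat: Briarlake with 70 animals

Round 1: Briarlake=3 Dunmere=12 Elkhorn=11 Greywater=25 Hollowpine=6 Ironridge=13 → close Greywater (overflow 16)
  25÷5 = 5 each, +1 to first 0
Round 2: Briarlake=8 Dunmere=17 Elkhorn=16 Hollowpine=11 Ironridge=18 → close Dunmere (overflow 9)
  17÷4 = 4 each, +1 to first 1
Round 3: Briarlake=13 Elkhorn=20 Hollowpine=15 Ironridge=22 → close Ironridge (overflow 13)
  22÷3 = 7 each, +1 to first 1
Round 4: Briarlake=21 Elkhorn=27 Hollowpine=22 → close Hollowpine (overflow 17)
  22÷2 = 11 each, +1 to first 0
Round 5: Briarlake=32 Elkhorn=38 → close Elkhorn (overflow 25)
  38÷1 = 38 each, +1 to first 0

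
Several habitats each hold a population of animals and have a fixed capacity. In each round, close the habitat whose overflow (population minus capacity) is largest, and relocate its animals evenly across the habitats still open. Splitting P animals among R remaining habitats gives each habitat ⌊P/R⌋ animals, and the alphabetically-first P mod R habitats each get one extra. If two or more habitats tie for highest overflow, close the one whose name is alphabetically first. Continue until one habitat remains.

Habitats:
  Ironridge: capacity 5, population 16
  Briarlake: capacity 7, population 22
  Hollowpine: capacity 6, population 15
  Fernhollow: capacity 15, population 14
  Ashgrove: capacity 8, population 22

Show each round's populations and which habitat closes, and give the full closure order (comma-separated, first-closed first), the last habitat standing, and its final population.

Closure order: Briarlake, Ashgrove, Ironridge, Hollowpine
Last habitat: Fernhollow with 89 animals

Round 1: Ashgrove=22 Briarlake=22 Fernhollow=14 Hollowpine=15 Ironridge=16 → close Briarlake (overflow 15)
  22÷4 = 5 each, +1 to first 2
Round 2: Ashgrove=28 Fernhollow=20 Hollowpine=20 Ironridge=21 → close Ashgrove (overflow 20)
  28÷3 = 9 each, +1 to first 1
Round 3: Fernhollow=30 Hollowpine=29 Ironridge=30 → close Ironridge (overflow 25)
  30÷2 = 15 each, +1 to first 0
Round 4: Fernhollow=45 Hollowpine=44 → close Hollowpine (overflow 38)
  44÷1 = 44 each, +1 to first 0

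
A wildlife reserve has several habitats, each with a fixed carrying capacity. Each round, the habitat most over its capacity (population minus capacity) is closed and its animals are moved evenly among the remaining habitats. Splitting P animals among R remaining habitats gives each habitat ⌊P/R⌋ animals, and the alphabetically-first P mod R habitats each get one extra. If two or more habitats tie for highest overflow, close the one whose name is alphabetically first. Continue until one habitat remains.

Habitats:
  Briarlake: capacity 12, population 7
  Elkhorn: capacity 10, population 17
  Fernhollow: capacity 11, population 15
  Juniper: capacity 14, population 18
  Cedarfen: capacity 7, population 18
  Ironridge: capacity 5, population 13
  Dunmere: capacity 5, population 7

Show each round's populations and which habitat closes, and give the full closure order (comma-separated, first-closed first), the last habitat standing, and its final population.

Closure order: Cedarfen, Ironridge, Elkhorn, Fernhollow, Juniper, Dunmere
Last habitat: Briarlake with 95 animals

Round 1: Briarlake=7 Cedarfen=18 Dunmere=7 Elkhorn=17 Fernhollow=15 Ironridge=13 Juniper=18 → close Cedarfen (overflow 11)
  18÷6 = 3 each, +1 to first 0
Round 2: Briarlake=10 Dunmere=10 Elkhorn=20 Fernhollow=18 Ironridge=16 Juniper=21 → close Ironridge (overflow 11)
  16÷5 = 3 each, +1 to first 1
Round 3: Briarlake=14 Dunmere=13 Elkhorn=23 Fernhollow=21 Juniper=24 → close Elkhorn (overflow 13)
  23÷4 = 5 each, +1 to first 3
Round 4: Briarlake=20 Dunmere=19 Fernhollow=27 Juniper=29 → close Fernhollow (overflow 16)
  27÷3 = 9 each, +1 to first 0
Round 5: Briarlake=29 Dunmere=28 Juniper=38 → close Juniper (overflow 24)
  38÷2 = 19 each, +1 to first 0
Round 6: Briarlake=48 Dunmere=47 → close Dunmere (overflow 42)
  47÷1 = 47 each, +1 to first 0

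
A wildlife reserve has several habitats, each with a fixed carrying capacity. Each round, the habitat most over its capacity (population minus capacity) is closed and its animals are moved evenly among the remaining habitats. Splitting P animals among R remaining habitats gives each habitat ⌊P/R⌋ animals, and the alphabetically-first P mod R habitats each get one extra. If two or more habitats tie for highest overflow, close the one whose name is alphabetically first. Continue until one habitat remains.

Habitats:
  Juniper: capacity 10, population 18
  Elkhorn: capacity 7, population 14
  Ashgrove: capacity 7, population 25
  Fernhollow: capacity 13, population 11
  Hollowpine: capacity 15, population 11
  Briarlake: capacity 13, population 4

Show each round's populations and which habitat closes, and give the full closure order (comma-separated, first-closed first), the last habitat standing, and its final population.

Round 1: Ashgrove=25 Briarlake=4 Elkhorn=14 Fernhollow=11 Hollowpine=11 Juniper=18 → close Ashgrove (overflow 18)
  25÷5 = 5 each, +1 to first 0
Round 2: Briarlake=9 Elkhorn=19 Fernhollow=16 Hollowpine=16 Juniper=23 → close Juniper (overflow 13)
  23÷4 = 5 each, +1 to first 3
Round 3: Briarlake=15 Elkhorn=25 Fernhollow=22 Hollowpine=21 → close Elkhorn (overflow 18)
  25÷3 = 8 each, +1 to first 1
Round 4: Briarlake=24 Fernhollow=30 Hollowpine=29 → close Fernhollow (overflow 17)
  30÷2 = 15 each, +1 to first 0
Round 5: Briarlake=39 Hollowpine=44 → close Hollowpine (overflow 29)
  44÷1 = 44 each, +1 to first 0

Closure order: Ashgrove, Juniper, Elkhorn, Fernhollow, Hollowpine
Last habitat: Briarlake with 83 animals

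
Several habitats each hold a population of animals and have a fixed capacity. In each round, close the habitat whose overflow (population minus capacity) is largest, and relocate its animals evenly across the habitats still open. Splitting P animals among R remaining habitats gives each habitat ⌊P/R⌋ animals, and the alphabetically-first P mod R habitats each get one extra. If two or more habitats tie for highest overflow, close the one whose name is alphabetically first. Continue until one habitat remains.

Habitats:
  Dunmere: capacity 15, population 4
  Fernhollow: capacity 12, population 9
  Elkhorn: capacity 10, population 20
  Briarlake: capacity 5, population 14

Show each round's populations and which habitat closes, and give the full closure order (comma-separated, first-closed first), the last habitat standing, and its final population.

Closure order: Elkhorn, Briarlake, Fernhollow
Last habitat: Dunmere with 47 animals

Round 1: Briarlake=14 Dunmere=4 Elkhorn=20 Fernhollow=9 → close Elkhorn (overflow 10)
  20÷3 = 6 each, +1 to first 2
Round 2: Briarlake=21 Dunmere=11 Fernhollow=15 → close Briarlake (overflow 16)
  21÷2 = 10 each, +1 to first 1
Round 3: Dunmere=22 Fernhollow=25 → close Fernhollow (overflow 13)
  25÷1 = 25 each, +1 to first 0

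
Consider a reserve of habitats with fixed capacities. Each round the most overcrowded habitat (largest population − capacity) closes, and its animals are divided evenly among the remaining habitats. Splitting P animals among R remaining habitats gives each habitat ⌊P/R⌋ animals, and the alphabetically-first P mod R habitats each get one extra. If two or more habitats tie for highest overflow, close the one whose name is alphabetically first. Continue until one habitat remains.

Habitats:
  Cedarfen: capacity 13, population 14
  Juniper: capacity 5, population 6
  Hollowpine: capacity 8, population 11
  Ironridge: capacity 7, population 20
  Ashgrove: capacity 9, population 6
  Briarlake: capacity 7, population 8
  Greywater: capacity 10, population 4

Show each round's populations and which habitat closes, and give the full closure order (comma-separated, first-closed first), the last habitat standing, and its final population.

Closure order: Ironridge, Hollowpine, Briarlake, Cedarfen, Juniper, Ashgrove
Last habitat: Greywater with 69 animals

Round 1: Ashgrove=6 Briarlake=8 Cedarfen=14 Greywater=4 Hollowpine=11 Ironridge=20 Juniper=6 → close Ironridge (overflow 13)
  20÷6 = 3 each, +1 to first 2
Round 2: Ashgrove=10 Briarlake=12 Cedarfen=17 Greywater=7 Hollowpine=14 Juniper=9 → close Hollowpine (overflow 6)
  14÷5 = 2 each, +1 to first 4
Round 3: Ashgrove=13 Briarlake=15 Cedarfen=20 Greywater=10 Juniper=11 → close Briarlake (overflow 8)
  15÷4 = 3 each, +1 to first 3
Round 4: Ashgrove=17 Cedarfen=24 Greywater=14 Juniper=14 → close Cedarfen (overflow 11)
  24÷3 = 8 each, +1 to first 0
Round 5: Ashgrove=25 Greywater=22 Juniper=22 → close Juniper (overflow 17)
  22÷2 = 11 each, +1 to first 0
Round 6: Ashgrove=36 Greywater=33 → close Ashgrove (overflow 27)
  36÷1 = 36 each, +1 to first 0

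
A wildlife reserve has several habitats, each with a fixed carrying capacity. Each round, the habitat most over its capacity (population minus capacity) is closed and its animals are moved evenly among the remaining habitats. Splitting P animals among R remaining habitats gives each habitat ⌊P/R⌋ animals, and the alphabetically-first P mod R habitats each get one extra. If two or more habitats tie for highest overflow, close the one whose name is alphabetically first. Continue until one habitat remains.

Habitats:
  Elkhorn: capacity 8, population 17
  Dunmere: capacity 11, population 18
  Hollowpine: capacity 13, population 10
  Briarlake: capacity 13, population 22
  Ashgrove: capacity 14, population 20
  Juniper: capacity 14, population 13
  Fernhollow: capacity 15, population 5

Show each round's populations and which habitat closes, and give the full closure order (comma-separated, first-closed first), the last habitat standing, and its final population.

Round 1: Ashgrove=20 Briarlake=22 Dunmere=18 Elkhorn=17 Fernhollow=5 Hollowpine=10 Juniper=13 → close Briarlake (overflow 9)
  22÷6 = 3 each, +1 to first 4
Round 2: Ashgrove=24 Dunmere=22 Elkhorn=21 Fernhollow=9 Hollowpine=13 Juniper=16 → close Elkhorn (overflow 13)
  21÷5 = 4 each, +1 to first 1
Round 3: Ashgrove=29 Dunmere=26 Fernhollow=13 Hollowpine=17 Juniper=20 → close Ashgrove (overflow 15)
  29÷4 = 7 each, +1 to first 1
Round 4: Dunmere=34 Fernhollow=20 Hollowpine=24 Juniper=27 → close Dunmere (overflow 23)
  34÷3 = 11 each, +1 to first 1
Round 5: Fernhollow=32 Hollowpine=35 Juniper=38 → close Juniper (overflow 24)
  38÷2 = 19 each, +1 to first 0
Round 6: Fernhollow=51 Hollowpine=54 → close Hollowpine (overflow 41)
  54÷1 = 54 each, +1 to first 0

Closure order: Briarlake, Elkhorn, Ashgrove, Dunmere, Juniper, Hollowpine
Last habitat: Fernhollow with 105 animals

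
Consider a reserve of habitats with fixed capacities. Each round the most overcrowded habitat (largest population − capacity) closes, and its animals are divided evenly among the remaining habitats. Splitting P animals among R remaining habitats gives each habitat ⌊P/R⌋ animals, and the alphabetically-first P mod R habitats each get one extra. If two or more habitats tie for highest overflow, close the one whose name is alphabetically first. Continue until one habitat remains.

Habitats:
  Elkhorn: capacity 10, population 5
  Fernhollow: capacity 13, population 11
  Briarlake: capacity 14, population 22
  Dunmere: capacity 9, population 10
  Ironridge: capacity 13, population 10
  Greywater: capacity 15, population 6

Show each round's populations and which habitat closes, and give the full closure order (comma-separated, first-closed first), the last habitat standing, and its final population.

Closure order: Briarlake, Dunmere, Fernhollow, Elkhorn, Ironridge
Last habitat: Greywater with 64 animals

Round 1: Briarlake=22 Dunmere=10 Elkhorn=5 Fernhollow=11 Greywater=6 Ironridge=10 → close Briarlake (overflow 8)
  22÷5 = 4 each, +1 to first 2
Round 2: Dunmere=15 Elkhorn=10 Fernhollow=15 Greywater=10 Ironridge=14 → close Dunmere (overflow 6)
  15÷4 = 3 each, +1 to first 3
Round 3: Elkhorn=14 Fernhollow=19 Greywater=14 Ironridge=17 → close Fernhollow (overflow 6)
  19÷3 = 6 each, +1 to first 1
Round 4: Elkhorn=21 Greywater=20 Ironridge=23 → close Elkhorn (overflow 11)
  21÷2 = 10 each, +1 to first 1
Round 5: Greywater=31 Ironridge=33 → close Ironridge (overflow 20)
  33÷1 = 33 each, +1 to first 0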